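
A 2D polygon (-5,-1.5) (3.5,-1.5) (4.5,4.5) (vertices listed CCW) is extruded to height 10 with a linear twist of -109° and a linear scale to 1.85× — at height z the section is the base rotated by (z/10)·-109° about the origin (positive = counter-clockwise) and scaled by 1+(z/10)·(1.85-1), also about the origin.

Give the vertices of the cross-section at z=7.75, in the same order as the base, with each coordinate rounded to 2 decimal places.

Cross-section at z=7.75: (-3.28,8.02) (-1.92,-6.02) (8.15,-6.71)

t = z/height = 7.75/10 = 0.775
s = 1 + (scale-1)·z/height = 1 + (1.85-1)·7.75/10 = 1.658750
θ = twist·z/height = -109°·7.75/10 = -84.4750° = -1.474367 rad
cos θ = 0.096280, sin θ = -0.995354 (intermediates below are computed at full precision and shown rounded to 5 d.p.)
v1: (-5,-1.5) → rotate → (-1.97443,4.83235) → ×s → (-3.27509,8.01566) → (-3.28,8.02)
v2: (3.5,-1.5) → rotate → (-1.15605,-3.62816) → ×s → (-1.91760,-6.01821) → (-1.92,-6.02)
v3: (4.5,4.5) → rotate → (4.91235,-4.04583) → ×s → (8.14837,-6.71103) → (8.15,-6.71)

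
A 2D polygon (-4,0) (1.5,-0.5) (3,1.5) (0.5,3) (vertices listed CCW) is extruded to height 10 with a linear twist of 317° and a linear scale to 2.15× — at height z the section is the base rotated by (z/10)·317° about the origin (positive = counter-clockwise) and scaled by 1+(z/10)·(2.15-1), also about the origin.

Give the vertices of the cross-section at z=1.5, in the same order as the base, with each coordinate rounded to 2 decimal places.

t = z/height = 1.5/10 = 0.15
s = 1 + (scale-1)·z/height = 1 + (2.15-1)·1.5/10 = 1.172500
θ = twist·z/height = 317°·1.5/10 = 47.5500° = 0.829904 rad
cos θ = 0.674947, sin θ = 0.737867 (intermediates below are computed at full precision and shown rounded to 5 d.p.)
v1: (-4,0) → rotate → (-2.69979,-2.95147) → ×s → (-3.16550,-3.46059) → (-3.17,-3.46)
v2: (1.5,-0.5) → rotate → (1.38135,0.76933) → ×s → (1.61964,0.90204) → (1.62,0.90)
v3: (3,1.5) → rotate → (0.91804,3.22602) → ×s → (1.07640,3.78251) → (1.08,3.78)
v4: (0.5,3) → rotate → (-1.87613,2.39377) → ×s → (-2.19976,2.80670) → (-2.20,2.81)

Cross-section at z=1.5: (-3.17,-3.46) (1.62,0.90) (1.08,3.78) (-2.20,2.81)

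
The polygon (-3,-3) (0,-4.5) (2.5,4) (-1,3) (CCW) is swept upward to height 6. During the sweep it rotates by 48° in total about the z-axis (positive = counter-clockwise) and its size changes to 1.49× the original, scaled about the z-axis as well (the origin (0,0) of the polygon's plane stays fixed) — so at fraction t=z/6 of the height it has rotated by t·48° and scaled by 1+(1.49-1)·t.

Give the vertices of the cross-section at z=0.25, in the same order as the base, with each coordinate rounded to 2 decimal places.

Cross-section at z=0.25: (-2.95,-3.17) (0.16,-4.59) (2.41,4.17) (-1.13,3.02)

t = z/height = 0.25/6 = 0.0416667
s = 1 + (scale-1)·z/height = 1 + (1.49-1)·0.25/6 = 1.020417
θ = twist·z/height = 48°·0.25/6 = 2.0000° = 0.034907 rad
cos θ = 0.999391, sin θ = 0.034899 (intermediates below are computed at full precision and shown rounded to 5 d.p.)
v1: (-3,-3) → rotate → (-2.89347,-3.10287) → ×s → (-2.95255,-3.16622) → (-2.95,-3.17)
v2: (0,-4.5) → rotate → (0.15705,-4.49726) → ×s → (0.16025,-4.58908) → (0.16,-4.59)
v3: (2.5,4) → rotate → (2.35888,4.08481) → ×s → (2.40704,4.16821) → (2.41,4.17)
v4: (-1,3) → rotate → (-1.10409,2.96327) → ×s → (-1.12663,3.02377) → (-1.13,3.02)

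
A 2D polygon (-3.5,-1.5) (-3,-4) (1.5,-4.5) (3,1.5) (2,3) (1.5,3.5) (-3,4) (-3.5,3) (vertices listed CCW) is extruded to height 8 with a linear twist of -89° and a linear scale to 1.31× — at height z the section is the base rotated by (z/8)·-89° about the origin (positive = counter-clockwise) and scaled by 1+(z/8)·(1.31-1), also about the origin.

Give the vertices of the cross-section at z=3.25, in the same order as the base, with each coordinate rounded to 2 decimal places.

t = z/height = 3.25/8 = 0.40625
s = 1 + (scale-1)·z/height = 1 + (1.31-1)·3.25/8 = 1.125938
θ = twist·z/height = -89°·3.25/8 = -36.1563° = -0.631046 rad
cos θ = 0.807411, sin θ = -0.589989 (intermediates below are computed at full precision and shown rounded to 5 d.p.)
v1: (-3.5,-1.5) → rotate → (-3.71092,0.85385) → ×s → (-4.17827,0.96138) → (-4.18,0.96)
v2: (-3,-4) → rotate → (-4.78219,-1.45968) → ×s → (-5.38445,-1.64350) → (-5.38,-1.64)
v3: (1.5,-4.5) → rotate → (-1.44384,-4.51833) → ×s → (-1.62567,-5.08736) → (-1.63,-5.09)
v4: (3,1.5) → rotate → (3.30722,-0.55885) → ×s → (3.72372,-0.62923) → (3.72,-0.63)
v5: (2,3) → rotate → (3.38479,1.24225) → ×s → (3.81106,1.39870) → (3.81,1.40)
v6: (1.5,3.5) → rotate → (3.27608,1.94095) → ×s → (3.68866,2.18539) → (3.69,2.19)
v7: (-3,4) → rotate → (-0.06228,4.99961) → ×s → (-0.07012,5.62925) → (-0.07,5.63)
v8: (-3.5,3) → rotate → (-1.05597,4.48720) → ×s → (-1.18896,5.05230) → (-1.19,5.05)

Cross-section at z=3.25: (-4.18,0.96) (-5.38,-1.64) (-1.63,-5.09) (3.72,-0.63) (3.81,1.40) (3.69,2.19) (-0.07,5.63) (-1.19,5.05)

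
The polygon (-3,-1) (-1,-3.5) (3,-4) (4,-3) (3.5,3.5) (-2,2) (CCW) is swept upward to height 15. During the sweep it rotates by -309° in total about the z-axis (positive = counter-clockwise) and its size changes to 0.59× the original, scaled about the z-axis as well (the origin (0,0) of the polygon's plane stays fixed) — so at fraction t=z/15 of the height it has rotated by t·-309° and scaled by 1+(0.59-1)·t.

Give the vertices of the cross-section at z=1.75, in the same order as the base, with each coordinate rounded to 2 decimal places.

Cross-section at z=1.75: (-2.87,0.91) (-2.73,-2.13) (0.07,-4.76) (1.40,-4.55) (4.66,0.73) (-0.42,2.66)

t = z/height = 1.75/15 = 0.116667
s = 1 + (scale-1)·z/height = 1 + (0.59-1)·1.75/15 = 0.952167
θ = twist·z/height = -309°·1.75/15 = -36.0500° = -0.629191 rad
cos θ = 0.808504, sin θ = -0.588491 (intermediates below are computed at full precision and shown rounded to 5 d.p.)
v1: (-3,-1) → rotate → (-3.01400,0.95697) → ×s → (-2.86983,0.91119) → (-2.87,0.91)
v2: (-1,-3.5) → rotate → (-2.86822,-2.24127) → ×s → (-2.73103,-2.13406) → (-2.73,-2.13)
v3: (3,-4) → rotate → (0.07155,-4.99949) → ×s → (0.06812,-4.76035) → (0.07,-4.76)
v4: (4,-3) → rotate → (1.46854,-4.77948) → ×s → (1.39830,-4.55086) → (1.40,-4.55)
v5: (3.5,3.5) → rotate → (4.88948,0.77004) → ×s → (4.65560,0.73321) → (4.66,0.73)
v6: (-2,2) → rotate → (-0.44003,2.79399) → ×s → (-0.41898,2.66034) → (-0.42,2.66)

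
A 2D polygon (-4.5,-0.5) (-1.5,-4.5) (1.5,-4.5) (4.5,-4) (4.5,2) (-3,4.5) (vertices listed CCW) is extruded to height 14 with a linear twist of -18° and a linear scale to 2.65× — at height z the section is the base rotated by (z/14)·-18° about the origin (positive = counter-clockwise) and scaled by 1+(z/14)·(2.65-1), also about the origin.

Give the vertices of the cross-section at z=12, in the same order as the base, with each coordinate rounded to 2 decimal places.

t = z/height = 12/14 = 0.857143
s = 1 + (scale-1)·z/height = 1 + (2.65-1)·12/14 = 2.414286
θ = twist·z/height = -18°·12/14 = -15.4286° = -0.269279 rad
cos θ = 0.963963, sin θ = -0.266037 (intermediates below are computed at full precision and shown rounded to 5 d.p.)
v1: (-4.5,-0.5) → rotate → (-4.47085,0.71518) → ×s → (-10.79391,1.72666) → (-10.79,1.73)
v2: (-1.5,-4.5) → rotate → (-2.64311,-3.93878) → ×s → (-6.38122,-9.50933) → (-6.38,-9.51)
v3: (1.5,-4.5) → rotate → (0.24878,-4.73689) → ×s → (0.60062,-11.43620) → (0.60,-11.44)
v4: (4.5,-4) → rotate → (3.27369,-5.05302) → ×s → (7.90361,-12.19943) → (7.90,-12.20)
v5: (4.5,2) → rotate → (4.86991,0.73076) → ×s → (11.75735,1.76426) → (11.76,1.76)
v6: (-3,4.5) → rotate → (-1.69472,5.13594) → ×s → (-4.09154,12.39963) → (-4.09,12.40)

Cross-section at z=12: (-10.79,1.73) (-6.38,-9.51) (0.60,-11.44) (7.90,-12.20) (11.76,1.76) (-4.09,12.40)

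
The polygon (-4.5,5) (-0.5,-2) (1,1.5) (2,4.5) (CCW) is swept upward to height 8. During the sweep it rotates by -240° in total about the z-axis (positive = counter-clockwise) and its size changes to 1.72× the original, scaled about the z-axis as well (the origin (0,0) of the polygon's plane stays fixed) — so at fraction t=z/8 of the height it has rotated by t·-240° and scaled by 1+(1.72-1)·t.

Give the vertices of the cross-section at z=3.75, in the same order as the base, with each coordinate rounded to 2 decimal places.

t = z/height = 3.75/8 = 0.46875
s = 1 + (scale-1)·z/height = 1 + (1.72-1)·3.75/8 = 1.337500
θ = twist·z/height = -240°·3.75/8 = -112.5000° = -1.963495 rad
cos θ = -0.382683, sin θ = -0.923880 (intermediates below are computed at full precision and shown rounded to 5 d.p.)
v1: (-4.5,5) → rotate → (6.34147,2.24404) → ×s → (8.48172,3.00140) → (8.48,3.00)
v2: (-0.5,-2) → rotate → (-1.65642,1.22731) → ×s → (-2.21546,1.64152) → (-2.22,1.64)
v3: (1,1.5) → rotate → (1.00314,-1.49790) → ×s → (1.34169,-2.00345) → (1.34,-2.00)
v4: (2,4.5) → rotate → (3.39209,-3.56983) → ×s → (4.53692,-4.77465) → (4.54,-4.77)

Cross-section at z=3.75: (8.48,3.00) (-2.22,1.64) (1.34,-2.00) (4.54,-4.77)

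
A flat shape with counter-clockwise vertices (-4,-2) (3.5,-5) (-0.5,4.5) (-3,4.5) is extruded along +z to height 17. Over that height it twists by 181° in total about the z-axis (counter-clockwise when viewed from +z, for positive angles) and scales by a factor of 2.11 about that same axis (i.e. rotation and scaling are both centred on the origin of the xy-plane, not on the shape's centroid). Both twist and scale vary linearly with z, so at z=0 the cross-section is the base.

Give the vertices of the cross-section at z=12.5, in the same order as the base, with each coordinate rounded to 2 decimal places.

Cross-section at z=12.5: (7.62,-2.82) (2.29,10.85) (-5.35,-6.25) (-2.25,-9.56)

t = z/height = 12.5/17 = 0.735294
s = 1 + (scale-1)·z/height = 1 + (2.11-1)·12.5/17 = 1.816176
θ = twist·z/height = 181°·12.5/17 = 133.0882° = 2.322828 rad
cos θ = -0.683124, sin θ = 0.730303 (intermediates below are computed at full precision and shown rounded to 5 d.p.)
v1: (-4,-2) → rotate → (4.19310,-1.55496) → ×s → (7.61541,-2.82409) → (7.62,-2.82)
v2: (3.5,-5) → rotate → (1.26058,5.97168) → ×s → (2.28943,10.84562) → (2.29,10.85)
v3: (-0.5,4.5) → rotate → (-2.94480,-3.43921) → ×s → (-5.34828,-6.24621) → (-5.35,-6.25)
v4: (-3,4.5) → rotate → (-1.23699,-5.26496) → ×s → (-2.24659,-9.56211) → (-2.25,-9.56)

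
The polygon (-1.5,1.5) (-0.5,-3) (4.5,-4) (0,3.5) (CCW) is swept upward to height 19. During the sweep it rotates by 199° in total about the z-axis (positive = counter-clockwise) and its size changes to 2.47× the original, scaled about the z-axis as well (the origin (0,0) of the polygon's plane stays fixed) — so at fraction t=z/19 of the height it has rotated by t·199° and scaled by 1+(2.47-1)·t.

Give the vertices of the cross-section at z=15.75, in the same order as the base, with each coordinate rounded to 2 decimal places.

Cross-section at z=15.75: (2.35,-4.08) (2.80,6.14) (-7.34,11.16) (-2.01,-7.50)

t = z/height = 15.75/19 = 0.828947
s = 1 + (scale-1)·z/height = 1 + (2.47-1)·15.75/19 = 2.218553
θ = twist·z/height = 199°·15.75/19 = 164.9605° = 2.879104 rad
cos θ = -0.965747, sin θ = 0.259484 (intermediates below are computed at full precision and shown rounded to 5 d.p.)
v1: (-1.5,1.5) → rotate → (1.05939,-1.83785) → ×s → (2.35032,-4.07736) → (2.35,-4.08)
v2: (-0.5,-3) → rotate → (1.26133,2.76750) → ×s → (2.79832,6.13984) → (2.80,6.14)
v3: (4.5,-4) → rotate → (-3.30792,5.03067) → ×s → (-7.33881,11.16080) → (-7.34,11.16)
v4: (0,3.5) → rotate → (-0.90820,-3.38012) → ×s → (-2.01488,-7.49896) → (-2.01,-7.50)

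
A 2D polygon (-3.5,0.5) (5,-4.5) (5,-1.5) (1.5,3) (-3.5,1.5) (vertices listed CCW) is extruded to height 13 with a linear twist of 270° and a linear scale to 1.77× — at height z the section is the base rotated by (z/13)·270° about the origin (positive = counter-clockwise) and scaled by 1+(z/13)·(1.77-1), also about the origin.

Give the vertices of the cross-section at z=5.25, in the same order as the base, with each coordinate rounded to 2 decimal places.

Cross-section at z=5.25: (0.88,-4.55) (3.44,8.12) (-0.28,6.84) (-4.36,0.58) (-0.36,-4.98)

t = z/height = 5.25/13 = 0.403846
s = 1 + (scale-1)·z/height = 1 + (1.77-1)·5.25/13 = 1.310962
θ = twist·z/height = 270°·5.25/13 = 109.0385° = 1.903080 rad
cos θ = -0.326203, sin θ = 0.945300 (intermediates below are computed at full precision and shown rounded to 5 d.p.)
v1: (-3.5,0.5) → rotate → (0.66906,-3.47165) → ×s → (0.87711,-4.55120) → (0.88,-4.55)
v2: (5,-4.5) → rotate → (2.62284,6.19441) → ×s → (3.43844,8.12064) → (3.44,8.12)
v3: (5,-1.5) → rotate → (-0.21306,5.21580) → ×s → (-0.27932,6.83772) → (-0.28,6.84)
v4: (1.5,3) → rotate → (-3.32520,0.43934) → ×s → (-4.35921,0.57596) → (-4.36,0.58)
v5: (-3.5,1.5) → rotate → (-0.27624,-3.79785) → ×s → (-0.36214,-4.97884) → (-0.36,-4.98)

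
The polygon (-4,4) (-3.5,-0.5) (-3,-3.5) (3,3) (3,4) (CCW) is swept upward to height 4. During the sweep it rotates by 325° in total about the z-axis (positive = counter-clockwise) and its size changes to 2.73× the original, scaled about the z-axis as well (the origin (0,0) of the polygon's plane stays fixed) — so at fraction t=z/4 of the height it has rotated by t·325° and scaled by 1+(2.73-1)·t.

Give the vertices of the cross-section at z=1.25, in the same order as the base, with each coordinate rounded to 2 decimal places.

t = z/height = 1.25/4 = 0.3125
s = 1 + (scale-1)·z/height = 1 + (2.73-1)·1.25/4 = 1.540625
θ = twist·z/height = 325°·1.25/4 = 101.5625° = 1.772600 rad
cos θ = -0.200437, sin θ = 0.979707 (intermediates below are computed at full precision and shown rounded to 5 d.p.)
v1: (-4,4) → rotate → (-3.11708,-4.72057) → ×s → (-4.80225,-7.27263) → (-4.80,-7.27)
v2: (-3.5,-0.5) → rotate → (1.19138,-3.32875) → ×s → (1.83547,-5.12836) → (1.84,-5.13)
v3: (-3,-3.5) → rotate → (4.03028,-2.23759) → ×s → (6.20916,-3.44729) → (6.21,-3.45)
v4: (3,3) → rotate → (-3.54043,2.33781) → ×s → (-5.45448,3.60169) → (-5.45,3.60)
v5: (3,4) → rotate → (-4.52014,2.13737) → ×s → (-6.96384,3.29289) → (-6.96,3.29)

Cross-section at z=1.25: (-4.80,-7.27) (1.84,-5.13) (6.21,-3.45) (-5.45,3.60) (-6.96,3.29)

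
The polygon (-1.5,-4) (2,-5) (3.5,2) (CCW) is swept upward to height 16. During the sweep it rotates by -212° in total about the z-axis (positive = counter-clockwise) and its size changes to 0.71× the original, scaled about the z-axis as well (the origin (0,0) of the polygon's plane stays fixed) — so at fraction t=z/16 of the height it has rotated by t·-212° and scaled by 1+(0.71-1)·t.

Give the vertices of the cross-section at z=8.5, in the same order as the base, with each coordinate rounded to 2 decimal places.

Cross-section at z=8.5: (-2.64,2.47) (-4.56,0.07) (0.42,-3.38)

t = z/height = 8.5/16 = 0.53125
s = 1 + (scale-1)·z/height = 1 + (0.71-1)·8.5/16 = 0.845938
θ = twist·z/height = -212°·8.5/16 = -112.6250° = -1.965677 rad
cos θ = -0.384698, sin θ = -0.923042 (intermediates below are computed at full precision and shown rounded to 5 d.p.)
v1: (-1.5,-4) → rotate → (-3.11512,2.92336) → ×s → (-2.63520,2.47298) → (-2.64,2.47)
v2: (2,-5) → rotate → (-5.38461,0.07741) → ×s → (-4.55504,0.06548) → (-4.56,0.07)
v3: (3.5,2) → rotate → (0.49964,-4.00004) → ×s → (0.42267,-3.38379) → (0.42,-3.38)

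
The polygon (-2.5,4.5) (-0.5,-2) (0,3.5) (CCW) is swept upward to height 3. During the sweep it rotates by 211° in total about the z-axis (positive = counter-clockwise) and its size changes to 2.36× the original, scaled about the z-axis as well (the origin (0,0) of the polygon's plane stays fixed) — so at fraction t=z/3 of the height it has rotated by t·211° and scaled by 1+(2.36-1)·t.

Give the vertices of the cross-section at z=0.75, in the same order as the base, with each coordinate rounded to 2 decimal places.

Cross-section at z=0.75: (-6.83,0.98) (1.73,-2.16) (-3.73,2.84)

t = z/height = 0.75/3 = 0.25
s = 1 + (scale-1)·z/height = 1 + (2.36-1)·0.75/3 = 1.340000
θ = twist·z/height = 211°·0.75/3 = 52.7500° = 0.920661 rad
cos θ = 0.605294, sin θ = 0.796002 (intermediates below are computed at full precision and shown rounded to 5 d.p.)
v1: (-2.5,4.5) → rotate → (-5.09524,0.73382) → ×s → (-6.82763,0.98332) → (-6.83,0.98)
v2: (-0.5,-2) → rotate → (1.28936,-1.60859) → ×s → (1.72774,-2.15551) → (1.73,-2.16)
v3: (0,3.5) → rotate → (-2.78601,2.11853) → ×s → (-3.73325,2.83883) → (-3.73,2.84)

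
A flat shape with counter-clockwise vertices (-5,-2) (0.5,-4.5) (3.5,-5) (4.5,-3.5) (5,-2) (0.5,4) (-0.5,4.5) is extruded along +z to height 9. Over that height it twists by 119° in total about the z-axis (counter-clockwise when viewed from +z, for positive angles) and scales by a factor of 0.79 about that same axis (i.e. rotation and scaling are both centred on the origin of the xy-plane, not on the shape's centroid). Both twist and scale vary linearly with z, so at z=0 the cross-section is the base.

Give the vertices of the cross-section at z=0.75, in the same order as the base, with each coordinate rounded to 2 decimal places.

Cross-section at z=0.75: (-4.50,-2.78) (1.25,-4.27) (4.23,-4.25) (4.95,-2.63) (5.18,-1.09) (-0.19,3.96) (-1.25,4.27)

t = z/height = 0.75/9 = 0.0833333
s = 1 + (scale-1)·z/height = 1 + (0.79-1)·0.75/9 = 0.982500
θ = twist·z/height = 119°·0.75/9 = 9.9167° = 0.173078 rad
cos θ = 0.985059, sin θ = 0.172216 (intermediates below are computed at full precision and shown rounded to 5 d.p.)
v1: (-5,-2) → rotate → (-4.58087,-2.83120) → ×s → (-4.50070,-2.78165) → (-4.50,-2.78)
v2: (0.5,-4.5) → rotate → (1.26750,-4.34666) → ×s → (1.24532,-4.27059) → (1.25,-4.27)
v3: (3.5,-5) → rotate → (4.30879,-4.32254) → ×s → (4.23338,-4.24690) → (4.23,-4.25)
v4: (4.5,-3.5) → rotate → (5.03552,-2.67274) → ×s → (4.94740,-2.62596) → (4.95,-2.63)
v5: (5,-2) → rotate → (5.26973,-1.10904) → ×s → (5.17751,-1.08963) → (5.18,-1.09)
v6: (0.5,4) → rotate → (-0.19633,4.02634) → ×s → (-0.19290,3.95588) → (-0.19,3.96)
v7: (-0.5,4.5) → rotate → (-1.26750,4.34666) → ×s → (-1.24532,4.27059) → (-1.25,4.27)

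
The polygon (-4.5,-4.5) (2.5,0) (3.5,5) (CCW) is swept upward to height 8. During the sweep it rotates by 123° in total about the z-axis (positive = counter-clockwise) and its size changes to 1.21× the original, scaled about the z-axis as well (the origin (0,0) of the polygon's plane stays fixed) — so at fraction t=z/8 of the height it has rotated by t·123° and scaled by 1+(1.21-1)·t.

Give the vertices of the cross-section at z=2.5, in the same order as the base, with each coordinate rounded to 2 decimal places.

t = z/height = 2.5/8 = 0.3125
s = 1 + (scale-1)·z/height = 1 + (1.21-1)·2.5/8 = 1.065625
θ = twist·z/height = 123°·2.5/8 = 38.4375° = 0.670861 rad
cos θ = 0.783287, sin θ = 0.621661 (intermediates below are computed at full precision and shown rounded to 5 d.p.)
v1: (-4.5,-4.5) → rotate → (-0.72732,-6.32226) → ×s → (-0.77505,-6.73716) → (-0.78,-6.74)
v2: (2.5,0) → rotate → (1.95822,1.55415) → ×s → (2.08672,1.65614) → (2.09,1.66)
v3: (3.5,5) → rotate → (-0.36680,6.09225) → ×s → (-0.39087,6.49205) → (-0.39,6.49)

Cross-section at z=2.5: (-0.78,-6.74) (2.09,1.66) (-0.39,6.49)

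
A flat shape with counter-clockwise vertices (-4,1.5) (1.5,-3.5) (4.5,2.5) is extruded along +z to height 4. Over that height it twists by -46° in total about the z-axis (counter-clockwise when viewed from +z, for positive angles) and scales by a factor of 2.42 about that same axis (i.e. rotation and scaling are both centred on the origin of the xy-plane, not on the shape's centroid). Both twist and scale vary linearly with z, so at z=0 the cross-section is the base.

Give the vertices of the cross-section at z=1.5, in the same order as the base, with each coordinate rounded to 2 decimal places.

Cross-section at z=1.5: (-5.17,4.01) (0.60,-5.80) (7.72,1.61)

t = z/height = 1.5/4 = 0.375
s = 1 + (scale-1)·z/height = 1 + (2.42-1)·1.5/4 = 1.532500
θ = twist·z/height = -46°·1.5/4 = -17.2500° = -0.301069 rad
cos θ = 0.955020, sin θ = -0.296542 (intermediates below are computed at full precision and shown rounded to 5 d.p.)
v1: (-4,1.5) → rotate → (-3.37527,2.61870) → ×s → (-5.17260,4.01315) → (-5.17,4.01)
v2: (1.5,-3.5) → rotate → (0.39463,-3.78738) → ×s → (0.60478,-5.80416) → (0.60,-5.80)
v3: (4.5,2.5) → rotate → (5.03894,1.05311) → ×s → (7.72218,1.61390) → (7.72,1.61)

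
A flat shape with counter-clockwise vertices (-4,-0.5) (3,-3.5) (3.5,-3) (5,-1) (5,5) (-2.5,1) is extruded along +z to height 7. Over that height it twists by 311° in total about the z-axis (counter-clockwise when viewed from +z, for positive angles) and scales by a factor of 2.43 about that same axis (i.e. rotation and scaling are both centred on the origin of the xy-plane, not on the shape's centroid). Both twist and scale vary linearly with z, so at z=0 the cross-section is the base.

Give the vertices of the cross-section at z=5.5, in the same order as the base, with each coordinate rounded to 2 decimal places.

Cross-section at z=5.5: (2.72,8.12) (-9.46,-2.53) (-8.96,-3.94) (-6.51,-8.65) (4.98,-14.17) (4.21,3.87)

t = z/height = 5.5/7 = 0.785714
s = 1 + (scale-1)·z/height = 1 + (2.43-1)·5.5/7 = 2.123571
θ = twist·z/height = 311°·5.5/7 = 244.3571° = 4.264837 rad
cos θ = -0.432760, sin θ = -0.901509 (intermediates below are computed at full precision and shown rounded to 5 d.p.)
v1: (-4,-0.5) → rotate → (1.28029,3.82242) → ×s → (2.71878,8.11717) → (2.72,8.12)
v2: (3,-3.5) → rotate → (-4.45356,-1.18987) → ×s → (-9.45746,-2.52677) → (-9.46,-2.53)
v3: (3.5,-3) → rotate → (-4.21919,-1.85700) → ×s → (-8.95975,-3.94347) → (-8.96,-3.94)
v4: (5,-1) → rotate → (-3.06531,-4.07479) → ×s → (-6.50940,-8.65310) → (-6.51,-8.65)
v5: (5,5) → rotate → (2.34374,-6.67135) → ×s → (4.97711,-14.16708) → (4.98,-14.17)
v6: (-2.5,1) → rotate → (1.98341,1.82101) → ×s → (4.21191,3.86705) → (4.21,3.87)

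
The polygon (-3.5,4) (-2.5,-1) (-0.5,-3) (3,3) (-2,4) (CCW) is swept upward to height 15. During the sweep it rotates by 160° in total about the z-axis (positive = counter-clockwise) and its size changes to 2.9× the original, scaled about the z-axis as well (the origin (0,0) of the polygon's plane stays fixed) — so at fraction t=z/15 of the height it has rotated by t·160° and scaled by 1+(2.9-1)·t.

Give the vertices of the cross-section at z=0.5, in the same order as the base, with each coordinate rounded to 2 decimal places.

Cross-section at z=0.5: (-4.10,3.89) (-2.55,-1.31) (-0.23,-3.23) (2.88,3.47) (-2.51,4.04)

t = z/height = 0.5/15 = 0.0333333
s = 1 + (scale-1)·z/height = 1 + (2.9-1)·0.5/15 = 1.063333
θ = twist·z/height = 160°·0.5/15 = 5.3333° = 0.093084 rad
cos θ = 0.995671, sin θ = 0.092950 (intermediates below are computed at full precision and shown rounded to 5 d.p.)
v1: (-3.5,4) → rotate → (-3.85665,3.65736) → ×s → (-4.10090,3.88899) → (-4.10,3.89)
v2: (-2.5,-1) → rotate → (-2.39623,-1.22805) → ×s → (-2.54799,-1.30582) → (-2.55,-1.31)
v3: (-0.5,-3) → rotate → (-0.21899,-3.03349) → ×s → (-0.23285,-3.22561) → (-0.23,-3.23)
v4: (3,3) → rotate → (2.70816,3.26586) → ×s → (2.87968,3.47270) → (2.88,3.47)
v5: (-2,4) → rotate → (-2.36314,3.79678) → ×s → (-2.51281,4.03725) → (-2.51,4.04)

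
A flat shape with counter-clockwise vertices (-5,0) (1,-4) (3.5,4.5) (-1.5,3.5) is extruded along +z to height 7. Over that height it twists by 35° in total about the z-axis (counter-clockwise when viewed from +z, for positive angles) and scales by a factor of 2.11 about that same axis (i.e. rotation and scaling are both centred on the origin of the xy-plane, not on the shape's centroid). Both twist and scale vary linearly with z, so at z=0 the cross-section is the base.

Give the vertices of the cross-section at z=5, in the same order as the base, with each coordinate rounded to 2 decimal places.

t = z/height = 5/7 = 0.714286
s = 1 + (scale-1)·z/height = 1 + (2.11-1)·5/7 = 1.792857
θ = twist·z/height = 35°·5/7 = 25.0000° = 0.436332 rad
cos θ = 0.906308, sin θ = 0.422618 (intermediates below are computed at full precision and shown rounded to 5 d.p.)
v1: (-5,0) → rotate → (-4.53154,-2.11309) → ×s → (-8.12440,-3.78847) → (-8.12,-3.79)
v2: (1,-4) → rotate → (2.59678,-3.20261) → ×s → (4.65566,-5.74183) → (4.66,-5.74)
v3: (3.5,4.5) → rotate → (1.27030,5.55755) → ×s → (2.27746,9.96389) → (2.28,9.96)
v4: (-1.5,3.5) → rotate → (-2.83863,2.53815) → ×s → (-5.08925,4.55054) → (-5.09,4.55)

Cross-section at z=5: (-8.12,-3.79) (4.66,-5.74) (2.28,9.96) (-5.09,4.55)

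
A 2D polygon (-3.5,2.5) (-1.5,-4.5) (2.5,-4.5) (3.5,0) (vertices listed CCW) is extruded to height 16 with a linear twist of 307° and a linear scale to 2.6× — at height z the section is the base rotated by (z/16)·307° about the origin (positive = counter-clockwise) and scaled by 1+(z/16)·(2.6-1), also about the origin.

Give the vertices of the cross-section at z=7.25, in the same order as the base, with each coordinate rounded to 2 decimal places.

Cross-section at z=7.25: (1.74,-7.21) (7.04,4.17) (1.82,8.69) (-4.56,3.95)

t = z/height = 7.25/16 = 0.453125
s = 1 + (scale-1)·z/height = 1 + (2.6-1)·7.25/16 = 1.725000
θ = twist·z/height = 307°·7.25/16 = 139.1094° = 2.427917 rad
cos θ = -0.755961, sin θ = 0.654617 (intermediates below are computed at full precision and shown rounded to 5 d.p.)
v1: (-3.5,2.5) → rotate → (1.00932,-4.18106) → ×s → (1.74108,-7.21233) → (1.74,-7.21)
v2: (-1.5,-4.5) → rotate → (4.07972,2.41990) → ×s → (7.03751,4.17432) → (7.04,4.17)
v3: (2.5,-4.5) → rotate → (1.05588,5.03837) → ×s → (1.82139,8.69118) → (1.82,8.69)
v4: (3.5,0) → rotate → (-2.64586,2.29116) → ×s → (-4.56411,3.95225) → (-4.56,3.95)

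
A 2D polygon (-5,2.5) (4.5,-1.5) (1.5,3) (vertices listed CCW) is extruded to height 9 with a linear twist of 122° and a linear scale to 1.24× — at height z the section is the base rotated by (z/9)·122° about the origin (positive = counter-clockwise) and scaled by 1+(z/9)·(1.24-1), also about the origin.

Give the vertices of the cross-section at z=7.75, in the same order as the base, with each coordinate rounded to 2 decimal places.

Cross-section at z=7.75: (-1.35,-6.61) (0.34,5.71) (-3.97,0.81)

t = z/height = 7.75/9 = 0.861111
s = 1 + (scale-1)·z/height = 1 + (1.24-1)·7.75/9 = 1.206667
θ = twist·z/height = 122°·7.75/9 = 105.0556° = 1.833565 rad
cos θ = -0.259756, sin θ = 0.965674 (intermediates below are computed at full precision and shown rounded to 5 d.p.)
v1: (-5,2.5) → rotate → (-1.11541,-5.47776) → ×s → (-1.34593,-6.60983) → (-1.35,-6.61)
v2: (4.5,-1.5) → rotate → (0.27961,4.73517) → ×s → (0.33740,5.71377) → (0.34,5.71)
v3: (1.5,3) → rotate → (-3.28666,0.66925) → ×s → (-3.96590,0.80756) → (-3.97,0.81)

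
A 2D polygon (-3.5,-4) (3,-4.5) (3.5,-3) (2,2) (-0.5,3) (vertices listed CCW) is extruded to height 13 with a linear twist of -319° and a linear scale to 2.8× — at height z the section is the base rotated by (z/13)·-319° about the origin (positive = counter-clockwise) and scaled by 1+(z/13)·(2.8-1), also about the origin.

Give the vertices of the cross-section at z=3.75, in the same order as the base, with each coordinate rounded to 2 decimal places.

Cross-section at z=3.75: (-5.89,5.53) (-6.99,-4.31) (-4.74,-5.15) (2.93,-3.14) (4.58,0.60)

t = z/height = 3.75/13 = 0.288462
s = 1 + (scale-1)·z/height = 1 + (2.8-1)·3.75/13 = 1.519231
θ = twist·z/height = -319°·3.75/13 = -92.0192° = -1.606039 rad
cos θ = -0.035235, sin θ = -0.999379 (intermediates below are computed at full precision and shown rounded to 5 d.p.)
v1: (-3.5,-4) → rotate → (-3.87419,3.63877) → ×s → (-5.88579,5.52813) → (-5.89,5.53)
v2: (3,-4.5) → rotate → (-4.60291,-2.83958) → ×s → (-6.99288,-4.31398) → (-6.99,-4.31)
v3: (3.5,-3) → rotate → (-3.12146,-3.39212) → ×s → (-4.74222,-5.15342) → (-4.74,-5.15)
v4: (2,2) → rotate → (1.92829,-2.06923) → ×s → (2.92951,-3.14363) → (2.93,-3.14)
v5: (-0.5,3) → rotate → (3.01575,0.39398) → ×s → (4.58163,0.59855) → (4.58,0.60)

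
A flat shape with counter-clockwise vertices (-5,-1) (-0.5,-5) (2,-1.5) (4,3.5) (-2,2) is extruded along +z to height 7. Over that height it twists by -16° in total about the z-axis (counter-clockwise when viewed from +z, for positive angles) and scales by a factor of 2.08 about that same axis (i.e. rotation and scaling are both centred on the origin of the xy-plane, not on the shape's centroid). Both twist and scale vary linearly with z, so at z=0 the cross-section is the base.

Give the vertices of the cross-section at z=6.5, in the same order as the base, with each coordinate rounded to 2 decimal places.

Cross-section at z=6.5: (-10.19,0.63) (-3.54,-9.42) (3.10,-3.93) (9.54,4.72) (-2.84,4.90)

t = z/height = 6.5/7 = 0.928571
s = 1 + (scale-1)·z/height = 1 + (2.08-1)·6.5/7 = 2.002857
θ = twist·z/height = -16°·6.5/7 = -14.8571° = -0.259306 rad
cos θ = 0.966568, sin θ = -0.256410 (intermediates below are computed at full precision and shown rounded to 5 d.p.)
v1: (-5,-1) → rotate → (-5.08925,0.31548) → ×s → (-10.19304,0.63186) → (-10.19,0.63)
v2: (-0.5,-5) → rotate → (-1.76533,-4.70464) → ×s → (-3.53571,-9.42271) → (-3.54,-9.42)
v3: (2,-1.5) → rotate → (1.54852,-1.96267) → ×s → (3.10147,-3.93095) → (3.10,-3.93)
v4: (4,3.5) → rotate → (4.76371,2.35735) → ×s → (9.54102,4.72143) → (9.54,4.72)
v5: (-2,2) → rotate → (-1.42032,2.44596) → ×s → (-2.84469,4.89890) → (-2.84,4.90)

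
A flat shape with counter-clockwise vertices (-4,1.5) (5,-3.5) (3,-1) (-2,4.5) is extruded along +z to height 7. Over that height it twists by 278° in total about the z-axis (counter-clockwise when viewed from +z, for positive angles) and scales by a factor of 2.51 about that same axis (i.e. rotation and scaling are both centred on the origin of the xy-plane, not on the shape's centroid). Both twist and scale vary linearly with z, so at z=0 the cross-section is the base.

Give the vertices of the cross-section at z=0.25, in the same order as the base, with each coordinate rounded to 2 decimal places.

t = z/height = 0.25/7 = 0.0357143
s = 1 + (scale-1)·z/height = 1 + (2.51-1)·0.25/7 = 1.053929
θ = twist·z/height = 278°·0.25/7 = 9.9286° = 0.173286 rad
cos θ = 0.985023, sin θ = 0.172420 (intermediates below are computed at full precision and shown rounded to 5 d.p.)
v1: (-4,1.5) → rotate → (-4.19872,0.78785) → ×s → (-4.42516,0.83034) → (-4.43,0.83)
v2: (5,-3.5) → rotate → (5.52859,-2.58548) → ×s → (5.82674,-2.72491) → (5.83,-2.72)
v3: (3,-1) → rotate → (3.12749,-0.46776) → ×s → (3.29615,-0.49299) → (3.30,-0.49)
v4: (-2,4.5) → rotate → (-2.74594,4.08776) → ×s → (-2.89402,4.30821) → (-2.89,4.31)

Cross-section at z=0.25: (-4.43,0.83) (5.83,-2.72) (3.30,-0.49) (-2.89,4.31)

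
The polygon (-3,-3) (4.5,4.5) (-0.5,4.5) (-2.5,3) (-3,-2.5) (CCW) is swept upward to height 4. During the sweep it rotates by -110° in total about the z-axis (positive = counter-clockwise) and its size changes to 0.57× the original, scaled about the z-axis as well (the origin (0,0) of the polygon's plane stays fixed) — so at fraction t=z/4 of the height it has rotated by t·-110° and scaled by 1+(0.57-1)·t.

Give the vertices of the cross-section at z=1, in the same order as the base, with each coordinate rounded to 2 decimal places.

t = z/height = 1/4 = 0.25
s = 1 + (scale-1)·z/height = 1 + (0.57-1)·1/4 = 0.892500
θ = twist·z/height = -110°·1/4 = -27.5000° = -0.479966 rad
cos θ = 0.887011, sin θ = -0.461749 (intermediates below are computed at full precision and shown rounded to 5 d.p.)
v1: (-3,-3) → rotate → (-4.04628,-1.27579) → ×s → (-3.61130,-1.13864) → (-3.61,-1.14)
v2: (4.5,4.5) → rotate → (6.06942,1.91368) → ×s → (5.41696,1.70796) → (5.42,1.71)
v3: (-0.5,4.5) → rotate → (1.63436,4.22242) → ×s → (1.45867,3.76851) → (1.46,3.77)
v4: (-2.5,3) → rotate → (-0.83228,3.81540) → ×s → (-0.74281,3.40525) → (-0.74,3.41)
v5: (-3,-2.5) → rotate → (-3.81540,-0.83228) → ×s → (-3.40525,-0.74281) → (-3.41,-0.74)

Cross-section at z=1: (-3.61,-1.14) (5.42,1.71) (1.46,3.77) (-0.74,3.41) (-3.41,-0.74)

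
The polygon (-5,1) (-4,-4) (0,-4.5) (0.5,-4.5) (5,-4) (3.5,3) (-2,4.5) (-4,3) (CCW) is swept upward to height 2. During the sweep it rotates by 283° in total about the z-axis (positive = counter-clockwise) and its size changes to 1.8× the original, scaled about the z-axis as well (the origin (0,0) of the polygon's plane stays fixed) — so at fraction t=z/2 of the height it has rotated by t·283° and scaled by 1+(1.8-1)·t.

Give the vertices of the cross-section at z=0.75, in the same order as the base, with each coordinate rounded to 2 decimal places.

Cross-section at z=0.75: (0.56,-6.61) (6.44,-3.55) (5.62,1.62) (5.44,2.25) (3.19,7.69) (-5.01,3.29) (-4.90,-4.12) (-2.30,-6.08)

t = z/height = 0.75/2 = 0.375
s = 1 + (scale-1)·z/height = 1 + (1.8-1)·0.75/2 = 1.300000
θ = twist·z/height = 283°·0.75/2 = 106.1250° = 1.852231 rad
cos θ = -0.277734, sin θ = 0.960658 (intermediates below are computed at full precision and shown rounded to 5 d.p.)
v1: (-5,1) → rotate → (0.42801,-5.08102) → ×s → (0.55641,-6.60533) → (0.56,-6.61)
v2: (-4,-4) → rotate → (4.95357,-2.73170) → ×s → (6.43964,-3.55121) → (6.44,-3.55)
v3: (0,-4.5) → rotate → (4.32296,1.24980) → ×s → (5.61985,1.62474) → (5.62,1.62)
v4: (0.5,-4.5) → rotate → (4.18409,1.73013) → ×s → (5.43932,2.24917) → (5.44,2.25)
v5: (5,-4) → rotate → (2.45396,5.91423) → ×s → (3.19015,7.68849) → (3.19,7.69)
v6: (3.5,3) → rotate → (-3.85404,2.52910) → ×s → (-5.01026,3.28783) → (-5.01,3.29)
v7: (-2,4.5) → rotate → (-3.76749,-3.17112) → ×s → (-4.89774,-4.12245) → (-4.90,-4.12)
v8: (-4,3) → rotate → (-1.77104,-4.67583) → ×s → (-2.30235,-6.07858) → (-2.30,-6.08)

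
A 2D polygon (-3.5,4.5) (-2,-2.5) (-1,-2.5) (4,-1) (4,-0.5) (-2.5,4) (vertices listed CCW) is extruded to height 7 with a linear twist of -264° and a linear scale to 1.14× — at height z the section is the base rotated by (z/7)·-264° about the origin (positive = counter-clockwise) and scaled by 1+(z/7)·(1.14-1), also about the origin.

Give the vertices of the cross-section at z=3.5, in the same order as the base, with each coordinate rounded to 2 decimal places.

Cross-section at z=3.5: (6.08,-0.44) (-0.56,3.38) (-1.27,2.59) (-3.66,-2.46) (-3.26,-2.82) (4.97,-0.88)

t = z/height = 3.5/7 = 0.5
s = 1 + (scale-1)·z/height = 1 + (1.14-1)·3.5/7 = 1.070000
θ = twist·z/height = -264°·3.5/7 = -132.0000° = -2.303835 rad
cos θ = -0.669131, sin θ = -0.743145 (intermediates below are computed at full precision and shown rounded to 5 d.p.)
v1: (-3.5,4.5) → rotate → (5.68611,-0.41008) → ×s → (6.08414,-0.43879) → (6.08,-0.44)
v2: (-2,-2.5) → rotate → (-0.51960,3.15912) → ×s → (-0.55597,3.38025) → (-0.56,3.38)
v3: (-1,-2.5) → rotate → (-1.18873,2.41597) → ×s → (-1.27194,2.58509) → (-1.27,2.59)
v4: (4,-1) → rotate → (-3.41967,-2.30345) → ×s → (-3.65904,-2.46469) → (-3.66,-2.46)
v5: (4,-0.5) → rotate → (-3.04809,-2.63801) → ×s → (-3.26146,-2.82267) → (-3.26,-2.82)
v6: (-2.5,4) → rotate → (4.64541,-0.81866) → ×s → (4.97058,-0.87597) → (4.97,-0.88)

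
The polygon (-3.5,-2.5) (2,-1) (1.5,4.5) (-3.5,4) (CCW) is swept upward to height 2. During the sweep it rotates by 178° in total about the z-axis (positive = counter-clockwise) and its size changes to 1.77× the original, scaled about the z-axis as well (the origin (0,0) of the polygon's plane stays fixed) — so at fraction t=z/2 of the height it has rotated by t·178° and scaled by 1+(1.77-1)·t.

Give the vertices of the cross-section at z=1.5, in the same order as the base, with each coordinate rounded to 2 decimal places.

Cross-section at z=1.5: (6.66,-1.29) (-1.03,3.37) (-6.78,-3.17) (-0.78,-8.35)

t = z/height = 1.5/2 = 0.75
s = 1 + (scale-1)·z/height = 1 + (1.77-1)·1.5/2 = 1.577500
θ = twist·z/height = 178°·1.5/2 = 133.5000° = 2.330015 rad
cos θ = -0.688355, sin θ = 0.725374 (intermediates below are computed at full precision and shown rounded to 5 d.p.)
v1: (-3.5,-2.5) → rotate → (4.22268,-0.81792) → ×s → (6.66127,-1.29027) → (6.66,-1.29)
v2: (2,-1) → rotate → (-0.65133,2.13910) → ×s → (-1.02748,3.37444) → (-1.03,3.37)
v3: (1.5,4.5) → rotate → (-4.29672,-2.00953) → ×s → (-6.77807,-3.17004) → (-6.78,-3.17)
v4: (-3.5,4) → rotate → (-0.49226,-5.29223) → ×s → (-0.77653,-8.34849) → (-0.78,-8.35)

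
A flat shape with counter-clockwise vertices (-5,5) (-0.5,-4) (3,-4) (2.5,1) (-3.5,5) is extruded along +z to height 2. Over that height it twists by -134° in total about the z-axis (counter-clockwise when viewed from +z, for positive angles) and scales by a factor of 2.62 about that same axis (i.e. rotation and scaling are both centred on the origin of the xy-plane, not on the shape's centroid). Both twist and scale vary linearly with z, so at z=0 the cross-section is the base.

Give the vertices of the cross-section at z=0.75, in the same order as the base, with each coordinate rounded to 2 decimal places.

t = z/height = 0.75/2 = 0.375
s = 1 + (scale-1)·z/height = 1 + (2.62-1)·0.75/2 = 1.607500
θ = twist·z/height = -134°·0.75/2 = -50.2500° = -0.877028 rad
cos θ = 0.639439, sin θ = -0.768842 (intermediates below are computed at full precision and shown rounded to 5 d.p.)
v1: (-5,5) → rotate → (0.64701,7.04140) → ×s → (1.04008,11.31906) → (1.04,11.32)
v2: (-0.5,-4) → rotate → (-3.39509,-2.17334) → ×s → (-5.45760,-3.49364) → (-5.46,-3.49)
v3: (3,-4) → rotate → (-1.15705,-4.86428) → ×s → (-1.85996,-7.81933) → (-1.86,-7.82)
v4: (2.5,1) → rotate → (2.36744,-1.28267) → ×s → (3.80566,-2.06188) → (3.81,-2.06)
v5: (-3.5,5) → rotate → (1.60617,5.88814) → ×s → (2.58192,9.46519) → (2.58,9.47)

Cross-section at z=0.75: (1.04,11.32) (-5.46,-3.49) (-1.86,-7.82) (3.81,-2.06) (2.58,9.47)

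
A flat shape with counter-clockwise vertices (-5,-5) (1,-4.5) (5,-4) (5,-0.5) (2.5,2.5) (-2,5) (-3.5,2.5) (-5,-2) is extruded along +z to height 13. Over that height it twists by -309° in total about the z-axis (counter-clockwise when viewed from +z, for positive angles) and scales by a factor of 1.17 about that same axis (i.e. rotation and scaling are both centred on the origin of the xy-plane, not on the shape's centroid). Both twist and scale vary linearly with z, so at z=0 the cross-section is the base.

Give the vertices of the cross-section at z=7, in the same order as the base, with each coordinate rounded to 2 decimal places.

t = z/height = 7/13 = 0.538462
s = 1 + (scale-1)·z/height = 1 + (1.17-1)·7/13 = 1.091538
θ = twist·z/height = -309°·7/13 = -166.3846° = -2.903959 rad
cos θ = -0.971898, sin θ = -0.235403 (intermediates below are computed at full precision and shown rounded to 5 d.p.)
v1: (-5,-5) → rotate → (3.68247,6.03650) → ×s → (4.01956,6.58908) → (4.02,6.59)
v2: (1,-4.5) → rotate → (-2.03121,4.13814) → ×s → (-2.21715,4.51694) → (-2.22,4.52)
v3: (5,-4) → rotate → (-5.80110,2.71058) → ×s → (-6.33213,2.95870) → (-6.33,2.96)
v4: (5,-0.5) → rotate → (-4.97719,-0.69107) → ×s → (-5.43280,-0.75433) → (-5.43,-0.75)
v5: (2.5,2.5) → rotate → (-1.84124,-3.01825) → ×s → (-2.00978,-3.29454) → (-2.01,-3.29)
v6: (-2,5) → rotate → (3.12081,-4.38868) → ×s → (3.40649,-4.79042) → (3.41,-4.79)
v7: (-3.5,2.5) → rotate → (3.99015,-1.60583) → ×s → (4.35540,-1.75283) → (4.36,-1.75)
v8: (-5,-2) → rotate → (4.38868,3.12081) → ×s → (4.79042,3.40649) → (4.79,3.41)

Cross-section at z=7: (4.02,6.59) (-2.22,4.52) (-6.33,2.96) (-5.43,-0.75) (-2.01,-3.29) (3.41,-4.79) (4.36,-1.75) (4.79,3.41)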